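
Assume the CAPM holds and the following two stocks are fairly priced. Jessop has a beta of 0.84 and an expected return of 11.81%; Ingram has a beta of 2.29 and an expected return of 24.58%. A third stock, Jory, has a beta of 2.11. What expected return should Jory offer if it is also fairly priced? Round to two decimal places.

22.99%

MRP (SML slope) = (24.58% − 11.81%) / (2.29 − 0.84) = 12.77% / 1.45 = 8.8069%
R_f (intercept) = 11.81% − 0.84 × 8.8069% = 4.4122%
E(R_Jory) = R_f + β × MRP = 4.4122% + 2.11 × 8.8069% = 22.99%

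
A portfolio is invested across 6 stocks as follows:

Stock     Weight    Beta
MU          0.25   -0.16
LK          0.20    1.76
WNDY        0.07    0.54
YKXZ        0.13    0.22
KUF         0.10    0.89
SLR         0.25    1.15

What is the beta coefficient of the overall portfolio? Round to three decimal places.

0.755

β_P = Σ w_i β_i = 0.25×-0.16 + 0.20×1.76 + 0.07×0.54 + 0.13×0.22 + 0.10×0.89 + 0.25×1.15 = 0.7549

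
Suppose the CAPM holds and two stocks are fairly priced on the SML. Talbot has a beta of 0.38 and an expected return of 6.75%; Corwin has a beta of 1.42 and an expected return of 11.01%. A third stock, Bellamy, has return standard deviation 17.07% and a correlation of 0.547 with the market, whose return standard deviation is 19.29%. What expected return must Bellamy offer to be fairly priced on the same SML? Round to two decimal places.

7.18%

MRP = (11.01% − 6.75%) / (1.42 − 0.38) = 4.0962%
R_f = 6.75% − 0.38 × 4.0962% = 5.1934%
β_Bellamy = ρ·σ_i/σ_m = 0.547 × 17.07 / 19.29 = 0.4840
E(R_Bellamy) = R_f + β × MRP = 5.1934% + 0.4840 × 4.0962% = 7.18%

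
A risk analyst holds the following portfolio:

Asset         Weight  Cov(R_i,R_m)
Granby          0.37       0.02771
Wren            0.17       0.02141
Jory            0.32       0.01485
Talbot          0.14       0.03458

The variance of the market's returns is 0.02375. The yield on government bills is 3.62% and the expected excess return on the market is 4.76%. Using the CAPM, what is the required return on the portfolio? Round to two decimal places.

β_Granby = 0.02771 / 0.02375 = 1.1667
β_Wren = 0.02141 / 0.02375 = 0.9015
β_Jory = 0.01485 / 0.02375 = 0.6253
β_Talbot = 0.03458 / 0.02375 = 1.4560
β_P = Σ w_i β_i = 0.37×1.1667 + 0.17×0.9015 + 0.32×0.6253 + 0.14×1.4560 = 0.9889
E(R_P) = R_f + β_P × MRP = 3.62% + 0.9889 × 4.76% = 8.33%

8.33%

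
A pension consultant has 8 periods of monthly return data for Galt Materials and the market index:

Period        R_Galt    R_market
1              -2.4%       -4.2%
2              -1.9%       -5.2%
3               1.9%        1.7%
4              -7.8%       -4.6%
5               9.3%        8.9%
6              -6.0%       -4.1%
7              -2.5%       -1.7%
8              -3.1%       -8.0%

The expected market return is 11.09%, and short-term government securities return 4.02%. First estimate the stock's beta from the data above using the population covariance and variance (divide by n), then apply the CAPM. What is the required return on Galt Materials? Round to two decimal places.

Mean R_i = (-2.4 − 1.9 + 1.9 − 7.8 + 9.3 − 6.0 − 2.5 − 3.1) / 8 = -1.5625%
Mean R_m = (-4.2 − 5.2 + 1.7 − 4.6 + 8.9 − 4.1 − 1.7 − 8.0) / 8 = -2.1500%
Σ(R_i − R̄_i)(R_m − R̄_m) = 168.6150  ⇒  Cov = 168.6150 / 8 = 21.0769
Σ(R_m − R̄_m)² = 194.6600  ⇒  Var(R_m) = 194.6600 / 8 = 24.3325
β = Cov / Var(R_m) = 21.0769 / 24.3325 = 0.8662
MRP = 11.09% − 4.02% = 7.07%
E(R) = R_f + β × MRP = 4.02% + 0.8662 × 7.07% = 10.14%

10.14%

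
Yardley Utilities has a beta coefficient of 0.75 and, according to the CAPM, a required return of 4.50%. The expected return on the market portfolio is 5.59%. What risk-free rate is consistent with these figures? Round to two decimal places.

E(R) = R_f + β(E(R_m) − R_f) = R_f(1 − β) + β·E(R_m)
4.50% = R_f × (1 − 0.75) + 0.75 × 5.59%
4.50% = R_f × 0.25 + 4.1925%
R_f = (4.50% − 4.1925%) / 0.25 = 1.23%

1.23%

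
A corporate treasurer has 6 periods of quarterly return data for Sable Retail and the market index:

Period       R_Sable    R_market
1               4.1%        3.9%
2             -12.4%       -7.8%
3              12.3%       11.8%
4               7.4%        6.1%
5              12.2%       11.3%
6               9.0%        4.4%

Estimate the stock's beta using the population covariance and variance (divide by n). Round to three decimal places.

1.264

Mean R_i = (4.1 − 12.4 + 12.3 + 7.4 + 12.2 + 9.0) / 6 = 5.4333%
Mean R_m = (3.9 − 7.8 + 11.8 + 6.1 + 11.3 + 4.4) / 6 = 4.9500%
Σ(R_i − R̄_i)(R_m − R̄_m) = 319.0800  ⇒  Cov = 319.0800 / 6 = 53.1800
Σ(R_m − R̄_m)² = 252.5350  ⇒  Var(R_m) = 252.5350 / 6 = 42.0892
β = Cov / Var(R_m) = 53.1800 / 42.0892 = 1.2635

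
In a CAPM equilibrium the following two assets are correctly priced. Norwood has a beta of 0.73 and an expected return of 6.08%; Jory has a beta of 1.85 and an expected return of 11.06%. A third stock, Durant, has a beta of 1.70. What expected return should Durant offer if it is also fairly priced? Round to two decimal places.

MRP (SML slope) = (11.06% − 6.08%) / (1.85 − 0.73) = 4.98% / 1.12 = 4.4464%
R_f (intercept) = 6.08% − 0.73 × 4.4464% = 2.8341%
E(R_Durant) = R_f + β × MRP = 2.8341% + 1.70 × 4.4464% = 10.39%

10.39%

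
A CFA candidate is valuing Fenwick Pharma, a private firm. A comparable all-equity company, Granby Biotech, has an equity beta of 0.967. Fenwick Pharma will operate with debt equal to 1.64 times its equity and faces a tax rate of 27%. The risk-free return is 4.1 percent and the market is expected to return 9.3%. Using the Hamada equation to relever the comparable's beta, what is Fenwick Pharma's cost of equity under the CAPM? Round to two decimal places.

15.15%

β_L = β_U × [1 + (1 − t)(D/E)] = 0.967 × [1 + (1 − 0.27) × 1.64]
    = 0.967 × [1 + 0.73 × 1.64] = 0.967 × 2.1972 = 2.1247
MRP = 9.3% − 4.1% = 5.20%
E(R) = R_f + β_L × MRP = 4.1% + 2.1247 × 5.2% = 15.15%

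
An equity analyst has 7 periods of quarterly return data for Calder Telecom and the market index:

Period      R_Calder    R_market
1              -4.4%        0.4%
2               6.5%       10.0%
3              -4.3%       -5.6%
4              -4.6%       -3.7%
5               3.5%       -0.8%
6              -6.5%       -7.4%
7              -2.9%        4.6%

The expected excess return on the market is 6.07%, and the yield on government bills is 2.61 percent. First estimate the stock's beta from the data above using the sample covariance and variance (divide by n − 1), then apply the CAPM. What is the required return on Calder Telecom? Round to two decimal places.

6.23%

Mean R_i = (-4.4 + 6.5 − 4.3 − 4.6 + 3.5 − 6.5 − 2.9) / 7 = -1.8143%
Mean R_m = (0.4 + 10.0 − 5.6 − 3.7 − 0.8 − 7.4 + 4.6) / 7 = -0.3571%
Σ(R_i − R̄_i)(R_m − R̄_m) = 131.7643  ⇒  Cov = 131.7643 / 6 = 21.9607
Σ(R_m − R̄_m)² = 220.8771  ⇒  Var(R_m) = 220.8771 / 6 = 36.8129
β = Cov / Var(R_m) = 21.9607 / 36.8129 = 0.5965
E(R) = R_f + β × MRP = 2.61% + 0.5965 × 6.07% = 6.23%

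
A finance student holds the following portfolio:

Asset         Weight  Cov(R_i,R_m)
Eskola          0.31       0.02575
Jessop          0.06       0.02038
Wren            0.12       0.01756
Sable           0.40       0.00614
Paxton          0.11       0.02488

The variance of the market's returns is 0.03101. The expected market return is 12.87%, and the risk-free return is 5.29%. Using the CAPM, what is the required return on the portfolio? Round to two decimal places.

β_Eskola = 0.02575 / 0.03101 = 0.8304
β_Jessop = 0.02038 / 0.03101 = 0.6572
β_Wren = 0.01756 / 0.03101 = 0.5663
β_Sable = 0.00614 / 0.03101 = 0.1980
β_Paxton = 0.02488 / 0.03101 = 0.8023
β_P = Σ w_i β_i = 0.31×0.8304 + 0.06×0.6572 + 0.12×0.5663 + 0.40×0.1980 + 0.11×0.8023 = 0.5323
MRP = 12.87% − 5.29% = 7.58%
E(R_P) = R_f + β_P × MRP = 5.29% + 0.5323 × 7.58% = 9.32%

9.32%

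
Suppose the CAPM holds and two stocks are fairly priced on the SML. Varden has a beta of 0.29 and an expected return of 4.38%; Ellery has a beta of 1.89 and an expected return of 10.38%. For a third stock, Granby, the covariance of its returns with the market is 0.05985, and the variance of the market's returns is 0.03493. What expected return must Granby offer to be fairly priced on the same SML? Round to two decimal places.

MRP = (10.38% − 4.38%) / (1.89 − 0.29) = 3.7500%
R_f = 4.38% − 0.29 × 3.7500% = 3.2925%
β_Granby = Cov / Var(R_m) = 0.05985 / 0.03493 = 1.7134
E(R_Granby) = R_f + β × MRP = 3.2925% + 1.7134 × 3.7500% = 9.72%

9.72%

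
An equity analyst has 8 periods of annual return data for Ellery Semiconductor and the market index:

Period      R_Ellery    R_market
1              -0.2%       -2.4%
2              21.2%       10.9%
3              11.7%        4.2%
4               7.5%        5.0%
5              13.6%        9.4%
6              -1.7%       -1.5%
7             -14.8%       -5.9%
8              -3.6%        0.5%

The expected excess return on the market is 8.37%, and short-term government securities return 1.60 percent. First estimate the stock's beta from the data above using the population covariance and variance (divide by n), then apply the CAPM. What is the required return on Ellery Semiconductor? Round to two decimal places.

Mean R_i = (-0.2 + 21.2 + 11.7 + 7.5 + 13.6 − 1.7 − 14.8 − 3.6) / 8 = 4.2125%
Mean R_m = (-2.4 + 10.9 + 4.2 + 5.0 + 9.4 − 1.5 − 5.9 + 0.5) / 8 = 2.5250%
Σ(R_i − R̄_i)(R_m − R̄_m) = 449.0175  ⇒  Cov = 449.0175 / 8 = 56.1272
Σ(R_m − R̄_m)² = 241.8750  ⇒  Var(R_m) = 241.8750 / 8 = 30.2344
β = Cov / Var(R_m) = 56.1272 / 30.2344 = 1.8564
E(R) = R_f + β × MRP = 1.60% + 1.8564 × 8.37% = 17.14%

17.14%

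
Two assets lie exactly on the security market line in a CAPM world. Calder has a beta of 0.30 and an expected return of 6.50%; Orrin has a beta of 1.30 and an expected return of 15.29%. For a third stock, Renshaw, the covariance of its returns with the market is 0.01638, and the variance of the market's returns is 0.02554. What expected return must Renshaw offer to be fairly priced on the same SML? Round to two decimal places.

9.50%

MRP = (15.29% − 6.50%) / (1.30 − 0.30) = 8.7900%
R_f = 6.50% − 0.30 × 8.7900% = 3.8630%
β_Renshaw = Cov / Var(R_m) = 0.01638 / 0.02554 = 0.6413
E(R_Renshaw) = R_f + β × MRP = 3.8630% + 0.6413 × 8.7900% = 9.50%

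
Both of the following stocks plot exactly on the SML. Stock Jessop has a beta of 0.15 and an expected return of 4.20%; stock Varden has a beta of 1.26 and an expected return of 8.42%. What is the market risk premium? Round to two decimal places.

3.80%

Both satisfy E(R) = R_f + β·MRP, so the slope of the SML is
MRP = (8.42% − 4.20%) / (1.26 − 0.15) = 4.22% / 1.11 = 3.8018%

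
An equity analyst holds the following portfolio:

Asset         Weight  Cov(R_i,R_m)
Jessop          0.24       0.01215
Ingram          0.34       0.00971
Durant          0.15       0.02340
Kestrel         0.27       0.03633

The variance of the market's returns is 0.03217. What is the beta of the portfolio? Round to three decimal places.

β_Jessop = 0.01215 / 0.03217 = 0.3777
β_Ingram = 0.00971 / 0.03217 = 0.3018
β_Durant = 0.02340 / 0.03217 = 0.7274
β_Kestrel = 0.03633 / 0.03217 = 1.1293
β_P = Σ w_i β_i = 0.24×0.3777 + 0.34×0.3018 + 0.15×0.7274 + 0.27×1.1293 = 0.6073

0.607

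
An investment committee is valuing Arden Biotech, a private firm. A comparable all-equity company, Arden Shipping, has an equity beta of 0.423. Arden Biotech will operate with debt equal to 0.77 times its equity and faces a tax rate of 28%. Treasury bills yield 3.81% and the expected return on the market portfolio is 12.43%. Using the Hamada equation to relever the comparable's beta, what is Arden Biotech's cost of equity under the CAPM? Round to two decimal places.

9.48%

β_L = β_U × [1 + (1 − t)(D/E)] = 0.423 × [1 + (1 − 0.28) × 0.77]
    = 0.423 × [1 + 0.72 × 0.77] = 0.423 × 1.5544 = 0.6575
MRP = 12.43% − 3.81% = 8.62%
E(R) = R_f + β_L × MRP = 3.81% + 0.6575 × 8.62% = 9.48%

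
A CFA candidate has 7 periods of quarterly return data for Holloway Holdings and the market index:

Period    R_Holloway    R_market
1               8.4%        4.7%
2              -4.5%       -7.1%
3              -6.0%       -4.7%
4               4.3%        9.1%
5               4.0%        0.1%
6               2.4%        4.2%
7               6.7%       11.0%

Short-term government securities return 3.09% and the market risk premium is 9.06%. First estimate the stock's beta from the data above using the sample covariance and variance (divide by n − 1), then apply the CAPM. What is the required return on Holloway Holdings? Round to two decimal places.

Mean R_i = (8.4 − 4.5 − 6.0 + 4.3 + 4.0 + 2.4 + 6.7) / 7 = 2.1857%
Mean R_m = (4.7 − 7.1 − 4.7 + 9.1 + 0.1 + 4.2 + 11.0) / 7 = 2.4714%
Σ(R_i − R̄_i)(R_m − R̄_m) = 185.1271  ⇒  Cov = 185.1271 / 6 = 30.8545
Σ(R_m − R̄_m)² = 273.2943  ⇒  Var(R_m) = 273.2943 / 6 = 45.5491
β = Cov / Var(R_m) = 30.8545 / 45.5491 = 0.6774
E(R) = R_f + β × MRP = 3.09% + 0.6774 × 9.06% = 9.23%

9.23%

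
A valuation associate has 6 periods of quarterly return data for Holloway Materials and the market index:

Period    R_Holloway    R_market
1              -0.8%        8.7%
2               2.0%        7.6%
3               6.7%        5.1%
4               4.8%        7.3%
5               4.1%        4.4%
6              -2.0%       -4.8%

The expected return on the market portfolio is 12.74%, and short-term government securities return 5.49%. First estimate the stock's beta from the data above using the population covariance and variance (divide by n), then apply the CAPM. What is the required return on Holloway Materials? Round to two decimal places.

7.59%

Mean R_i = (-0.8 + 2.0 + 6.7 + 4.8 + 4.1 − 2.0) / 6 = 2.4667%
Mean R_m = (8.7 + 7.6 + 5.1 + 7.3 + 4.4 − 4.8) / 6 = 4.7167%
Σ(R_i − R̄_i)(R_m − R̄_m) = 35.2833  ⇒  Cov = 35.2833 / 6 = 5.8806
Σ(R_m − R̄_m)² = 121.6683  ⇒  Var(R_m) = 121.6683 / 6 = 20.2781
β = Cov / Var(R_m) = 5.8806 / 20.2781 = 0.2900
MRP = 12.74% − 5.49% = 7.25%
E(R) = R_f + β × MRP = 5.49% + 0.2900 × 7.25% = 7.59%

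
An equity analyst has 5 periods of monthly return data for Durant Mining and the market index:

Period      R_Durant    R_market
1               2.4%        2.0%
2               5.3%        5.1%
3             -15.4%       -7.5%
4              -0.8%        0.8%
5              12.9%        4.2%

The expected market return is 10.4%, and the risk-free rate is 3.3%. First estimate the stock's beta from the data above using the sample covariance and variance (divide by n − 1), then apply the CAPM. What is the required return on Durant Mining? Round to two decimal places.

Mean R_i = (2.4 + 5.3 − 15.4 − 0.8 + 12.9) / 5 = 0.8800%
Mean R_m = (2.0 + 5.1 − 7.5 + 0.8 + 4.2) / 5 = 0.9200%
Σ(R_i − R̄_i)(R_m − R̄_m) = 196.8220  ⇒  Cov = 196.8220 / 4 = 49.2055
Σ(R_m − R̄_m)² = 100.3080  ⇒  Var(R_m) = 100.3080 / 4 = 25.0770
β = Cov / Var(R_m) = 49.2055 / 25.0770 = 1.9622
MRP = 10.4% − 3.3% = 7.10%
E(R) = R_f + β × MRP = 3.3% + 1.9622 × 7.1% = 17.23%

17.23%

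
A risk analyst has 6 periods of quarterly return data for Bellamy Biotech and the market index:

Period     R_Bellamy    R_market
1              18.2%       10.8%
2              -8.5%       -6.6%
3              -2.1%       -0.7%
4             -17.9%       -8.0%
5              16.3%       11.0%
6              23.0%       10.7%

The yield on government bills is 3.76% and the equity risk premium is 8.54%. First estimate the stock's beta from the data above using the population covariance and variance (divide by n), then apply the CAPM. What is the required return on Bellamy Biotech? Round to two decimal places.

Mean R_i = (18.2 − 8.5 − 2.1 − 17.9 + 16.3 + 23.0) / 6 = 4.8333%
Mean R_m = (10.8 − 6.6 − 0.7 − 8.0 + 11.0 + 10.7) / 6 = 2.8667%
Σ(R_i − R̄_i)(R_m − R̄_m) = 739.5967  ⇒  Cov = 739.5967 / 6 = 123.2661
Σ(R_m − R̄_m)² = 410.8733  ⇒  Var(R_m) = 410.8733 / 6 = 68.4789
β = Cov / Var(R_m) = 123.2661 / 68.4789 = 1.8001
E(R) = R_f + β × MRP = 3.76% + 1.8001 × 8.54% = 19.13%

19.13%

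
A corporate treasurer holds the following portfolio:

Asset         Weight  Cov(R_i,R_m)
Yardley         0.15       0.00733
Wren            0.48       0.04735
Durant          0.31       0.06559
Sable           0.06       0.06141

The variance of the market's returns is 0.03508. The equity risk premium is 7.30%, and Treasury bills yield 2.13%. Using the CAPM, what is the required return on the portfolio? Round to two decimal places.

β_Yardley = 0.00733 / 0.03508 = 0.2090
β_Wren = 0.04735 / 0.03508 = 1.3498
β_Durant = 0.06559 / 0.03508 = 1.8697
β_Sable = 0.06141 / 0.03508 = 1.7506
β_P = Σ w_i β_i = 0.15×0.2090 + 0.48×1.3498 + 0.31×1.8697 + 0.06×1.7506 = 1.3639
E(R_P) = R_f + β_P × MRP = 2.13% + 1.3639 × 7.30% = 12.09%

12.09%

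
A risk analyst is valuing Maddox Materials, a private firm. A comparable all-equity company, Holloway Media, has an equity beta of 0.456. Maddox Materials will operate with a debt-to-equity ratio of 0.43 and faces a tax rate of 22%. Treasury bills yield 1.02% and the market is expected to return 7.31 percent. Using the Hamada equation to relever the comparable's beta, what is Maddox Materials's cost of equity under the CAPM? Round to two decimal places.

β_L = β_U × [1 + (1 − t)(D/E)] = 0.456 × [1 + (1 − 0.22) × 0.43]
    = 0.456 × [1 + 0.78 × 0.43] = 0.456 × 1.3354 = 0.6089
MRP = 7.31% − 1.02% = 6.29%
E(R) = R_f + β_L × MRP = 1.02% + 0.6089 × 6.29% = 4.85%

4.85%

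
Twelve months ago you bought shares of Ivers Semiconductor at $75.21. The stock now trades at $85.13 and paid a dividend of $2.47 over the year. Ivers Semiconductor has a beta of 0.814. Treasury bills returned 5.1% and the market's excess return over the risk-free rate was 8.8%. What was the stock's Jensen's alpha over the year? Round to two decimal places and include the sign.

Realised HPR = (P1 + D1 − P0) / P0 = (85.13 + 2.47 − 75.21) / 75.21 = 12.39 / 75.21 = 16.4739%
CAPM required = R_f + β·MRP = 5.1% + 0.814 × 8.8% = 12.2632%
α = realised − required = 16.4739% − 12.2632% = +4.21%

+4.21%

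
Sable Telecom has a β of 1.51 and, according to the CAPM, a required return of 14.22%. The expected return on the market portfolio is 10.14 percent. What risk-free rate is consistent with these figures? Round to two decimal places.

2.14%

E(R) = R_f + β(E(R_m) − R_f) = R_f(1 − β) + β·E(R_m)
14.22% = R_f × (1 − 1.51) + 1.51 × 10.14%
14.22% = R_f × -0.51 + 15.3114%
R_f = (14.22% − 15.3114%) / -0.51 = 2.14%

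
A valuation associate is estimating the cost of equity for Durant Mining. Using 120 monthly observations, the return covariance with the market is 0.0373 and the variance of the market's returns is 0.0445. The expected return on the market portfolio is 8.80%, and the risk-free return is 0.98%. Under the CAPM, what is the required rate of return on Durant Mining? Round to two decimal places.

7.53%

β = Cov(R_i, R_m) / Var(R_m) = 0.0373 / 0.0445 = 0.8382
MRP = 8.80% − 0.98% = 7.82%
E(R) = R_f + β × MRP = 0.98% + 0.8382 × 7.82% = 7.53%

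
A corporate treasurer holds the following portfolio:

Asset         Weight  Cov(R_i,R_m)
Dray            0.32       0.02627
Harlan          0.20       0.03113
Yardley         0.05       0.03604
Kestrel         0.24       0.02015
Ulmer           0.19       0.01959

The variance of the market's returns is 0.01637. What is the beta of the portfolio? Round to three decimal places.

β_Dray = 0.02627 / 0.01637 = 1.6048
β_Harlan = 0.03113 / 0.01637 = 1.9016
β_Yardley = 0.03604 / 0.01637 = 2.2016
β_Kestrel = 0.02015 / 0.01637 = 1.2309
β_Ulmer = 0.01959 / 0.01637 = 1.1967
β_P = Σ w_i β_i = 0.32×1.6048 + 0.20×1.9016 + 0.05×2.2016 + 0.24×1.2309 + 0.19×1.1967 = 1.5267

1.527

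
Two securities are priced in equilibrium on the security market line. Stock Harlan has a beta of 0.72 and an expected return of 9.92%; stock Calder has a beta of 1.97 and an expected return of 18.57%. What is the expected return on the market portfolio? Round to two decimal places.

Both satisfy E(R) = R_f + β·MRP, so the slope of the SML is
MRP = (18.57% − 9.92%) / (1.97 − 0.72) = 8.65% / 1.25 = 6.9200%
R_f = E(R_Harlan) − β_Harlan·MRP = 9.92% − 0.72 × 6.9200% = 4.9376%
E(R_m) = R_f + MRP = 4.9376% + 6.9200% = 11.86%

11.86%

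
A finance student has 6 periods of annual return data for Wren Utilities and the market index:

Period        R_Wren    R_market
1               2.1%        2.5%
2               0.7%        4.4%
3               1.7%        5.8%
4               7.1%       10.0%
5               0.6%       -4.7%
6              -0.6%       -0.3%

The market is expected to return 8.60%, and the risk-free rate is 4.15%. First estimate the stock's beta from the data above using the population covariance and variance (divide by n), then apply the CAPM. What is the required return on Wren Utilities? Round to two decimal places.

Mean R_i = (2.1 + 0.7 + 1.7 + 7.1 + 0.6 − 0.6) / 6 = 1.9333%
Mean R_m = (2.5 + 4.4 + 5.8 + 10.0 − 4.7 − 0.3) / 6 = 2.9500%
Σ(R_i − R̄_i)(R_m − R̄_m) = 52.3300  ⇒  Cov = 52.3300 / 6 = 8.7217
Σ(R_m − R̄_m)² = 129.2150  ⇒  Var(R_m) = 129.2150 / 6 = 21.5358
β = Cov / Var(R_m) = 8.7217 / 21.5358 = 0.4050
MRP = 8.60% − 4.15% = 4.45%
E(R) = R_f + β × MRP = 4.15% + 0.4050 × 4.45% = 5.95%

5.95%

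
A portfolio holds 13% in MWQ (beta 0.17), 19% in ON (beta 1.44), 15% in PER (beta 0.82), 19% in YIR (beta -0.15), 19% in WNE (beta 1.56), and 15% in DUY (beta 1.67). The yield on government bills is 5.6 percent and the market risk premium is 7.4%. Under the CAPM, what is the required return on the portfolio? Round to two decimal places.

12.53%

β_P = Σ w_i β_i = 0.13×0.17 + 0.19×1.44 + 0.15×0.82 + 0.19×-0.15 + 0.19×1.56 + 0.15×1.67 = 0.9371
E(R_P) = R_f + β_P × MRP = 5.6% + 0.9371 × 7.4% = 12.53%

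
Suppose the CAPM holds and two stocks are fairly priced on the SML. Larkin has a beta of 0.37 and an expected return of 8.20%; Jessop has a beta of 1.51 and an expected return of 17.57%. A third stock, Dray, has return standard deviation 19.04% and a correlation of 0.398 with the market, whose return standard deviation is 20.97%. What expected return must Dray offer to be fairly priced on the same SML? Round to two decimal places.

MRP = (17.57% − 8.20%) / (1.51 − 0.37) = 8.2193%
R_f = 8.20% − 0.37 × 8.2193% = 5.1589%
β_Dray = ρ·σ_i/σ_m = 0.398 × 19.04 / 20.97 = 0.3614
E(R_Dray) = R_f + β × MRP = 5.1589% + 0.3614 × 8.2193% = 8.13%

8.13%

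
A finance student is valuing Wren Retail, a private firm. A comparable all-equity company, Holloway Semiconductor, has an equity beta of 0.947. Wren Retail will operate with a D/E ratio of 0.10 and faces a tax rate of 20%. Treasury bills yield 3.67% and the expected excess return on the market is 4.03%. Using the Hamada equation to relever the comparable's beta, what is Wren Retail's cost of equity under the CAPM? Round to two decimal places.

β_L = β_U × [1 + (1 − t)(D/E)] = 0.947 × [1 + (1 − 0.20) × 0.10]
    = 0.947 × [1 + 0.80 × 0.10] = 0.947 × 1.0800 = 1.0228
E(R) = R_f + β_L × MRP = 3.67% + 1.0228 × 4.03% = 7.79%

7.79%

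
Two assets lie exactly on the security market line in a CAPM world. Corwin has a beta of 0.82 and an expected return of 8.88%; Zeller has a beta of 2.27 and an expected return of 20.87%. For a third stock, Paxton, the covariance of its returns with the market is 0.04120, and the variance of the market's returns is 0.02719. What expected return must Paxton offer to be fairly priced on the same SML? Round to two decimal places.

MRP = (20.87% − 8.88%) / (2.27 − 0.82) = 8.2690%
R_f = 8.88% − 0.82 × 8.2690% = 2.0994%
β_Paxton = Cov / Var(R_m) = 0.04120 / 0.02719 = 1.5153
E(R_Paxton) = R_f + β × MRP = 2.0994% + 1.5153 × 8.2690% = 14.63%

14.63%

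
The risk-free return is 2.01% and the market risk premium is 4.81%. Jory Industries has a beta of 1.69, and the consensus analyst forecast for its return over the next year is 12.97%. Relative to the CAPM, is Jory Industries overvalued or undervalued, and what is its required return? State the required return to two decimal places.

Required return = R_f + β·MRP = 2.01% + 1.69 × 4.81% = 10.14%
Forecast 12.97% > required 10.14% → the stock plots above the SML → undervalued.

Undervalued; required return 10.14%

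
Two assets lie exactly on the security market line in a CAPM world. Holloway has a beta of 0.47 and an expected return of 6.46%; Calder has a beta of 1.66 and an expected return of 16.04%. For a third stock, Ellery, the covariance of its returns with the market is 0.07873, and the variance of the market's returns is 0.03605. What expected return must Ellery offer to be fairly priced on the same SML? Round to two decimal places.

20.26%

MRP = (16.04% − 6.46%) / (1.66 − 0.47) = 8.0504%
R_f = 6.46% − 0.47 × 8.0504% = 2.6763%
β_Ellery = Cov / Var(R_m) = 0.07873 / 0.03605 = 2.1839
E(R_Ellery) = R_f + β × MRP = 2.6763% + 2.1839 × 8.0504% = 20.26%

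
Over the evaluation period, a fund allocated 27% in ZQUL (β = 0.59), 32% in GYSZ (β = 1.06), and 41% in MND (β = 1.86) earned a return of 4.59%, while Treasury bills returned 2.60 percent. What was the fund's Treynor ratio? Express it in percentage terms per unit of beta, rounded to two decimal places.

1.58%

β_P = 0.27×0.59 + 0.32×1.06 + 0.41×1.86 = 1.2611
Treynor = (R_P − R_f) / β_P = (4.59% − 2.60%) / 1.2611 = 1.99% / 1.2611 = 1.58%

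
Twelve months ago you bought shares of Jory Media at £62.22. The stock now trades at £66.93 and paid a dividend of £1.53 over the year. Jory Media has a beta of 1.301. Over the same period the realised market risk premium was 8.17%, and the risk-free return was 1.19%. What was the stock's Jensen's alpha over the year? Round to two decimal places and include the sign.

-1.79%

Realised HPR = (P1 + D1 − P0) / P0 = (66.93 + 1.53 − 62.22) / 62.22 = 6.24 / 62.22 = 10.0289%
CAPM required = R_f + β·MRP = 1.19% + 1.301 × 8.17% = 11.81917%
α = realised − required = 10.0289% − 11.81917% = -1.79%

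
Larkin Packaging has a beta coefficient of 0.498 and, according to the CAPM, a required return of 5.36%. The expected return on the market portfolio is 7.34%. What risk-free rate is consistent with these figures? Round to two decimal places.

3.40%

E(R) = R_f + β(E(R_m) − R_f) = R_f(1 − β) + β·E(R_m)
5.36% = R_f × (1 − 0.498) + 0.498 × 7.34%
5.36% = R_f × 0.502 + 3.65532%
R_f = (5.36% − 3.65532%) / 0.502 = 3.40%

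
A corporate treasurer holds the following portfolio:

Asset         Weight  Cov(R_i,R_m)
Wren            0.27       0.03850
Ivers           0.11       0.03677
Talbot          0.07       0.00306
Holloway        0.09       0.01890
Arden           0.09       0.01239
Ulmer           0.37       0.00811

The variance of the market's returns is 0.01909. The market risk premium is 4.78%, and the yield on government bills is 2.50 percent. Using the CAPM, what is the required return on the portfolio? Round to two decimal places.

7.63%

β_Wren = 0.03850 / 0.01909 = 2.0168
β_Ivers = 0.03677 / 0.01909 = 1.9261
β_Talbot = 0.00306 / 0.01909 = 0.1603
β_Holloway = 0.01890 / 0.01909 = 0.9900
β_Arden = 0.01239 / 0.01909 = 0.6490
β_Ulmer = 0.00811 / 0.01909 = 0.4248
β_P = Σ w_i β_i = 0.27×2.0168 + 0.11×1.9261 + 0.07×0.1603 + 0.09×0.9900 + 0.09×0.6490 + 0.37×0.4248 = 1.0723
E(R_P) = R_f + β_P × MRP = 2.50% + 1.0723 × 4.78% = 7.63%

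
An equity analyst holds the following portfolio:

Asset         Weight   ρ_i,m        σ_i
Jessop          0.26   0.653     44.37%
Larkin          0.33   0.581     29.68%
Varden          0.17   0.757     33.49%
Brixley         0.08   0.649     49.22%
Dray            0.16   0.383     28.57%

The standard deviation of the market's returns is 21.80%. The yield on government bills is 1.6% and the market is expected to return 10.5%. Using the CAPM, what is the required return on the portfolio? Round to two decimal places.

10.52%

β_Jessop = 0.653 × 44.37% / 21.80% = 1.3291
β_Larkin = 0.581 × 29.68% / 21.80% = 0.7910
β_Varden = 0.757 × 33.49% / 21.80% = 1.1629
β_Brixley = 0.649 × 49.22% / 21.80% = 1.4653
β_Dray = 0.383 × 28.57% / 21.80% = 0.5019
β_P = Σ w_i β_i = 0.26×1.3291 + 0.33×0.7910 + 0.17×1.1629 + 0.08×1.4653 + 0.16×0.5019 = 1.0018
MRP = 10.5% − 1.6% = 8.90%
E(R_P) = R_f + β_P × MRP = 1.6% + 1.0018 × 8.9% = 10.52%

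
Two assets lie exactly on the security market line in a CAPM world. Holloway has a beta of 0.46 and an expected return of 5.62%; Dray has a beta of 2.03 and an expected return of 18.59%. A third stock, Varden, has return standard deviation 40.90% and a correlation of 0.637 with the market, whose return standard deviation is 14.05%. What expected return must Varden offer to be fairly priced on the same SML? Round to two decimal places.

MRP = (18.59% − 5.62%) / (2.03 − 0.46) = 8.2611%
R_f = 5.62% − 0.46 × 8.2611% = 1.8199%
β_Varden = ρ·σ_i/σ_m = 0.637 × 40.90 / 14.05 = 1.8543
E(R_Varden) = R_f + β × MRP = 1.8199% + 1.8543 × 8.2611% = 17.14%

17.14%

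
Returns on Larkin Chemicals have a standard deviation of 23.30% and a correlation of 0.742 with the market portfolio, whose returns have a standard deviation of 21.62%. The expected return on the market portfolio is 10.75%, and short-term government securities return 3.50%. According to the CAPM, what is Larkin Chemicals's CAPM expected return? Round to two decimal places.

β = ρ × σ_i / σ_m = 0.742 × 23.30% / 21.62% = 0.7997
MRP = 10.75% − 3.50% = 7.25%
E(R) = 3.50% + 0.7997 × 7.25% = 9.30%

9.30%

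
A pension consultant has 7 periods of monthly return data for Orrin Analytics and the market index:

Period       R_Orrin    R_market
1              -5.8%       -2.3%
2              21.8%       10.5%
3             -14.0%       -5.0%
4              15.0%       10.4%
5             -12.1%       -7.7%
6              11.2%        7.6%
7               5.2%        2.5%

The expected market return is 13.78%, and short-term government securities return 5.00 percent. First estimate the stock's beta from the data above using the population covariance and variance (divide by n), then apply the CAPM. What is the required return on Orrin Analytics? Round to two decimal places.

Mean R_i = (-5.8 + 21.8 − 14.0 + 15.0 − 12.1 + 11.2 + 5.2) / 7 = 3.0429%
Mean R_m = (-2.3 + 10.5 − 5.0 + 10.4 − 7.7 + 7.6 + 2.5) / 7 = 2.2857%
Σ(R_i − R̄_i)(R_m − R̄_m) = 610.8443  ⇒  Cov = 610.8443 / 7 = 87.2635
Σ(R_m − R̄_m)² = 335.4286  ⇒  Var(R_m) = 335.4286 / 7 = 47.9184
β = Cov / Var(R_m) = 87.2635 / 47.9184 = 1.8211
MRP = 13.78% − 5.00% = 8.78%
E(R) = R_f + β × MRP = 5.00% + 1.8211 × 8.78% = 20.99%

20.99%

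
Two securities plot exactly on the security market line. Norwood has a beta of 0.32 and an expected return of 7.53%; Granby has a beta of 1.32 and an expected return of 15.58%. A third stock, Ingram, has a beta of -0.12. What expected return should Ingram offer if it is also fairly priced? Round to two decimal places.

MRP (SML slope) = (15.58% − 7.53%) / (1.32 − 0.32) = 8.05% / 1.00 = 8.0500%
R_f (intercept) = 7.53% − 0.32 × 8.0500% = 4.9540%
E(R_Ingram) = R_f + β × MRP = 4.9540% + -0.12 × 8.0500% = 3.99%

3.99%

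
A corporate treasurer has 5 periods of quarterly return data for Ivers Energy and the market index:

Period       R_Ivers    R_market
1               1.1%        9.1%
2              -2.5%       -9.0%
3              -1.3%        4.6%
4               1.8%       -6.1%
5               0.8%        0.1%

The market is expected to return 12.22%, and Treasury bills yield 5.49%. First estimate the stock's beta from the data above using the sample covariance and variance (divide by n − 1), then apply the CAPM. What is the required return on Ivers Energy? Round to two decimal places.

5.96%

Mean R_i = (1.1 − 2.5 − 1.3 + 1.8 + 0.8) / 5 = -0.0200%
Mean R_m = (9.1 − 9.0 + 4.6 − 6.1 + 0.1) / 5 = -0.2600%
Σ(R_i − R̄_i)(R_m − R̄_m) = 15.6040  ⇒  Cov = 15.6040 / 4 = 3.9010
Σ(R_m − R̄_m)² = 221.8520  ⇒  Var(R_m) = 221.8520 / 4 = 55.4630
β = Cov / Var(R_m) = 3.9010 / 55.4630 = 0.0703
MRP = 12.22% − 5.49% = 6.73%
E(R) = R_f + β × MRP = 5.49% + 0.0703 × 6.73% = 5.96%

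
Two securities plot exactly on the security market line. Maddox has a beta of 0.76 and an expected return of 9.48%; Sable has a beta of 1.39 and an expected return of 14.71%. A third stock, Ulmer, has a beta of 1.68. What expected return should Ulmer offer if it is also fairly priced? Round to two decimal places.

17.12%

MRP (SML slope) = (14.71% − 9.48%) / (1.39 − 0.76) = 5.23% / 0.63 = 8.3016%
R_f (intercept) = 9.48% − 0.76 × 8.3016% = 3.1708%
E(R_Ulmer) = R_f + β × MRP = 3.1708% + 1.68 × 8.3016% = 17.12%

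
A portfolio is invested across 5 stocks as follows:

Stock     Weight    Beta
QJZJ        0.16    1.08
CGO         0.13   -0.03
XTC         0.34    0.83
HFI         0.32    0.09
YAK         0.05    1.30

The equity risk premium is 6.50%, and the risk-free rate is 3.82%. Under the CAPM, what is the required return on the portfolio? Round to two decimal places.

β_P = Σ w_i β_i = 0.16×1.08 + 0.13×-0.03 + 0.34×0.83 + 0.32×0.09 + 0.05×1.30 = 0.5449
E(R_P) = R_f + β_P × MRP = 3.82% + 0.5449 × 6.50% = 7.36%

7.36%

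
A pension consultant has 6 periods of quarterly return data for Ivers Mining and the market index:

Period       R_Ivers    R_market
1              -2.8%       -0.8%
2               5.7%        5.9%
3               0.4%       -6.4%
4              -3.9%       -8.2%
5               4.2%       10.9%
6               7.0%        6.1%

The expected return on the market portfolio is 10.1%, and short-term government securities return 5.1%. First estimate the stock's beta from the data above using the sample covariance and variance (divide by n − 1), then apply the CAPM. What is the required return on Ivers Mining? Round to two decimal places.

Mean R_i = (-2.8 + 5.7 + 0.4 − 3.9 + 4.2 + 7.0) / 6 = 1.7667%
Mean R_m = (-0.8 + 5.9 − 6.4 − 8.2 + 10.9 + 6.1) / 6 = 1.2500%
Σ(R_i − R̄_i)(R_m − R̄_m) = 140.5200  ⇒  Cov = 140.5200 / 5 = 28.1040
Σ(R_m − R̄_m)² = 290.2950  ⇒  Var(R_m) = 290.2950 / 5 = 58.0590
β = Cov / Var(R_m) = 28.1040 / 58.0590 = 0.4841
MRP = 10.1% − 5.1% = 5.00%
E(R) = R_f + β × MRP = 5.1% + 0.4841 × 5.0% = 7.52%

7.52%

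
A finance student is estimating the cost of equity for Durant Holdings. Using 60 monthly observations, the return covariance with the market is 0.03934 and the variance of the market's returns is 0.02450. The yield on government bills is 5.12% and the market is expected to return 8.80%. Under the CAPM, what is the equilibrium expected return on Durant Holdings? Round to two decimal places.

β = Cov(R_i, R_m) / Var(R_m) = 0.03934 / 0.02450 = 1.6057
MRP = 8.80% − 5.12% = 3.68%
E(R) = R_f + β × MRP = 5.12% + 1.6057 × 3.68% = 11.03%

11.03%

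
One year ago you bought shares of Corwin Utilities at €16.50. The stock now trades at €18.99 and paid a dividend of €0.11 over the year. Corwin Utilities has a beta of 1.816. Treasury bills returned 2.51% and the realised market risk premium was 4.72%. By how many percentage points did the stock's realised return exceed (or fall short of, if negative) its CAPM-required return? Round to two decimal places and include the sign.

+4.68%

Realised HPR = (P1 + D1 − P0) / P0 = (18.99 + 0.11 − 16.50) / 16.50 = 2.60 / 16.50 = 15.7576%
CAPM required = R_f + β·MRP = 2.51% + 1.816 × 4.72% = 11.08152%
α = realised − required = 15.7576% − 11.08152% = +4.68%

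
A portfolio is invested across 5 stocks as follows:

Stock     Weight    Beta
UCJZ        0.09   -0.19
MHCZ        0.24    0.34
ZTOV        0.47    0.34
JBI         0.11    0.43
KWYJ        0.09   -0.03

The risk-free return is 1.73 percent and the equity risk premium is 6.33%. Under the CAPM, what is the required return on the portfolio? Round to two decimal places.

3.43%

β_P = Σ w_i β_i = 0.09×-0.19 + 0.24×0.34 + 0.47×0.34 + 0.11×0.43 + 0.09×-0.03 = 0.2689
E(R_P) = R_f + β_P × MRP = 1.73% + 0.2689 × 6.33% = 3.43%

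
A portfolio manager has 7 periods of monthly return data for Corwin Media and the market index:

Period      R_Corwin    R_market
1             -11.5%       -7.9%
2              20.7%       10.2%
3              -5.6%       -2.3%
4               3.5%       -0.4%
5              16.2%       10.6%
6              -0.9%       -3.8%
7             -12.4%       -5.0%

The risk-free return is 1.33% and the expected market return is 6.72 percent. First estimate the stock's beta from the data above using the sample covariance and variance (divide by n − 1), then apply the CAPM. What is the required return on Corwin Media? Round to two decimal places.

10.47%

Mean R_i = (-11.5 + 20.7 − 5.6 + 3.5 + 16.2 − 0.9 − 12.4) / 7 = 1.4286%
Mean R_m = (-7.9 + 10.2 − 2.3 − 0.4 + 10.6 − 3.8 − 5.0) / 7 = 0.2000%
Σ(R_i − R̄_i)(R_m − R̄_m) = 548.6100  ⇒  Cov = 548.6100 / 6 = 91.4350
Σ(R_m − R̄_m)² = 323.4200  ⇒  Var(R_m) = 323.4200 / 6 = 53.9033
β = Cov / Var(R_m) = 91.4350 / 53.9033 = 1.6963
MRP = 6.72% − 1.33% = 5.39%
E(R) = R_f + β × MRP = 1.33% + 1.6963 × 5.39% = 10.47%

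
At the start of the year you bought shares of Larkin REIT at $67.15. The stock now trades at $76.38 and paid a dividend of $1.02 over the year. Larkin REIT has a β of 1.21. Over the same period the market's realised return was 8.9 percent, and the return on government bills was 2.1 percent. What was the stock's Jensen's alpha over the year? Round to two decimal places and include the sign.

+4.94%

Realised HPR = (P1 + D1 − P0) / P0 = (76.38 + 1.02 − 67.15) / 67.15 = 10.25 / 67.15 = 15.2643%
MRP = 8.9% − 2.1% = 6.80%
CAPM required = R_f + β·MRP = 2.1% + 1.21 × 6.8% = 10.3280%
α = realised − required = 15.2643% − 10.3280% = +4.94%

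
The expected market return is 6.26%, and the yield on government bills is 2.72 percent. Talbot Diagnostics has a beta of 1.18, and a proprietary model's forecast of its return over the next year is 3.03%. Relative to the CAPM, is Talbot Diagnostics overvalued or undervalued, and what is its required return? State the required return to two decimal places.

Overvalued; required return 6.90%

MRP = 6.26% − 2.72% = 3.54%
Required return = R_f + β·MRP = 2.72% + 1.18 × 3.54% = 6.90%
Forecast 3.03% < required 6.90% → the stock plots below the SML → overvalued.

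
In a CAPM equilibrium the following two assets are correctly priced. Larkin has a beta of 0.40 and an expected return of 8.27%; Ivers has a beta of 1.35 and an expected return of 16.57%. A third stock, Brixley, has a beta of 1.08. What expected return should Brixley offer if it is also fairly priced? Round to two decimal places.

14.21%

MRP (SML slope) = (16.57% − 8.27%) / (1.35 − 0.40) = 8.30% / 0.95 = 8.7368%
R_f (intercept) = 8.27% − 0.40 × 8.7368% = 4.7753%
E(R_Brixley) = R_f + β × MRP = 4.7753% + 1.08 × 8.7368% = 14.21%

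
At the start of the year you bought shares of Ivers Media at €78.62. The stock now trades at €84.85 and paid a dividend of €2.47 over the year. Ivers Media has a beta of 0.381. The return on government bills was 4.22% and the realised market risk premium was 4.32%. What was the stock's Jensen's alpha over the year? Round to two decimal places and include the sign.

Realised HPR = (P1 + D1 − P0) / P0 = (84.85 + 2.47 − 78.62) / 78.62 = 8.70 / 78.62 = 11.0659%
CAPM required = R_f + β·MRP = 4.22% + 0.381 × 4.32% = 5.86592%
α = realised − required = 11.0659% − 5.86592% = +5.20%

+5.20%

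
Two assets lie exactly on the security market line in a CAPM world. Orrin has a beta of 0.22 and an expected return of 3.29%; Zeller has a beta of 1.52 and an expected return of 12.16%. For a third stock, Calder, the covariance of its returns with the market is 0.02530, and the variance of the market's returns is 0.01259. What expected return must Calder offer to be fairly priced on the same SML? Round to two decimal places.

MRP = (12.16% − 3.29%) / (1.52 − 0.22) = 6.8231%
R_f = 3.29% − 0.22 × 6.8231% = 1.7889%
β_Calder = Cov / Var(R_m) = 0.02530 / 0.01259 = 2.0095
E(R_Calder) = R_f + β × MRP = 1.7889% + 2.0095 × 6.8231% = 15.50%

15.50%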